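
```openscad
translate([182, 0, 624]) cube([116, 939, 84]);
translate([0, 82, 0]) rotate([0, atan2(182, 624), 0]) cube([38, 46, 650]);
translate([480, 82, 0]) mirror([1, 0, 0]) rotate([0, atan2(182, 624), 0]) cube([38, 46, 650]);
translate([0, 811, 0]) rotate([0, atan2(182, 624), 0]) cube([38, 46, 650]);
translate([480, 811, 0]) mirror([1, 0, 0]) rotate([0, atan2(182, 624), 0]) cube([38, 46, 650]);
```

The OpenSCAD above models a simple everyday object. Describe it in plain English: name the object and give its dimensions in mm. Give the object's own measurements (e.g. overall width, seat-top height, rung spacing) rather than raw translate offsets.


A sawhorse. A 116×939×84 mm beam (x, y, z) sits on two A-frame leg pairs. Each pair is two raked legs of 38×46 mm section (46 mm along y) splaying symmetrically in x. Each leg rises 624 mm vertically over 182 mm of horizontal reach and is 650 mm long along its own axis. Every leg's outer bottom edge rests on the floor and its outer top edge meets a bottom edge of the beam — the left legs (tilting toward +x) meet the beam's −x bottom edge, the right legs (their mirror images, tilting toward −x) meet its +x bottom edge — so the leg tops tuck under the beam, the beam's underside is 624 mm above the floor, and the feet are 480 mm apart outside-to-outside with the beam centred between them. The two leg pairs are set in 82 mm from either end of the beam.


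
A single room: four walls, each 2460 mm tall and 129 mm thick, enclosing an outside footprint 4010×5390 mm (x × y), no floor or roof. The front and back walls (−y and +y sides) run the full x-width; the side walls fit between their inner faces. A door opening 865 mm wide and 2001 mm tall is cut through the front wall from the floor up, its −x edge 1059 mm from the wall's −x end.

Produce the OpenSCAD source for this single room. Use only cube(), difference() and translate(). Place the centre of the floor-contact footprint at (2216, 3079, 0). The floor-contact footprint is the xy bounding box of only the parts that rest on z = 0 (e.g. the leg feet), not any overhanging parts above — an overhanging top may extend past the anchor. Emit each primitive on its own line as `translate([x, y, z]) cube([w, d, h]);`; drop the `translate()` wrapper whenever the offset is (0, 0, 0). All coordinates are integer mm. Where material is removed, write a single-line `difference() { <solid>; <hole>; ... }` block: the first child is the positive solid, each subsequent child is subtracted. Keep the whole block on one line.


difference() { translate([211, 384, 0]) cube([4010, 129, 2460]); translate([1270, 384, 0]) cube([865, 129, 2001]); }
translate([211, 5645, 0]) cube([4010, 129, 2460]);
translate([211, 513, 0]) cube([129, 5132, 2460]);
translate([4092, 513, 0]) cube([129, 5132, 2460]);


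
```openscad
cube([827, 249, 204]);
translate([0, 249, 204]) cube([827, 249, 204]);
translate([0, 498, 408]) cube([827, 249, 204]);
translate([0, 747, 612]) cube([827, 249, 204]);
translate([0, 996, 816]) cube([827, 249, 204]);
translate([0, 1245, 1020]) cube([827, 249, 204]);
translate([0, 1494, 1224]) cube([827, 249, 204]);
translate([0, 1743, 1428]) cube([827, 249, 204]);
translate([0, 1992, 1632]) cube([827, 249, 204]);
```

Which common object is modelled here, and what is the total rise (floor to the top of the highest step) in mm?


A staircase. The total rise is 1836 mm.

9 identical blocks, each offset up and back from the previous — a staircase. Each step is 204 mm tall and there are 9 of them, so the total rise is 9 × 204 = 1836 mm.


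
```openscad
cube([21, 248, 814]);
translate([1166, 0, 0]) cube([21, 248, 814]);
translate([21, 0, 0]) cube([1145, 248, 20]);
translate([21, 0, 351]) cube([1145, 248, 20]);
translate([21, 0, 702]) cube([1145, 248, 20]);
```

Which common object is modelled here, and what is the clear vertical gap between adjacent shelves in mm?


A bookshelf. The clear shelf gap is 331 mm.

Two tall side panels with 3 horizontal boards between them — a bookshelf. The first two shelf undersides are at z = 0 and z = 351; with shelf thickness 20, the clear gap is 351 − 0 − 20 = 331 mm.


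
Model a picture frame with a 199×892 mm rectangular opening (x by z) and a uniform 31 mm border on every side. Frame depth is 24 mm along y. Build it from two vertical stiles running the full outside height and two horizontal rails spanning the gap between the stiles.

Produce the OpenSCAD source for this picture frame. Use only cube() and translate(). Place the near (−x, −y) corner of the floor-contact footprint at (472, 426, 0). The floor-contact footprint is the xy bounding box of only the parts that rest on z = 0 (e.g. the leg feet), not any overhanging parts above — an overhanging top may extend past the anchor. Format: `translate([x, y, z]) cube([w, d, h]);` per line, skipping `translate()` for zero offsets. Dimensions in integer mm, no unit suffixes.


translate([472, 426, 0]) cube([31, 24, 954]);
translate([702, 426, 0]) cube([31, 24, 954]);
translate([503, 426, 0]) cube([199, 24, 31]);
translate([503, 426, 923]) cube([199, 24, 31]);


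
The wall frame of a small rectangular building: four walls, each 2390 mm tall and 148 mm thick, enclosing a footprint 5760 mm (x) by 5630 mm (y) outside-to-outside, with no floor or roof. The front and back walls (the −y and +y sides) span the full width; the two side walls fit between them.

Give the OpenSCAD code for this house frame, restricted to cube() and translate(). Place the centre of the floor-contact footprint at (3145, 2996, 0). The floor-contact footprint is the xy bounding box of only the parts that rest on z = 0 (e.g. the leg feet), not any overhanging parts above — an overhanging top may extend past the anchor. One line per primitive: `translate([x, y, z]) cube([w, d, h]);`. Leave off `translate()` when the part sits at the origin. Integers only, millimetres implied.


translate([265, 181, 0]) cube([5760, 148, 2390]);
translate([265, 5663, 0]) cube([5760, 148, 2390]);
translate([265, 329, 0]) cube([148, 5334, 2390]);
translate([5877, 329, 0]) cube([148, 5334, 2390]);


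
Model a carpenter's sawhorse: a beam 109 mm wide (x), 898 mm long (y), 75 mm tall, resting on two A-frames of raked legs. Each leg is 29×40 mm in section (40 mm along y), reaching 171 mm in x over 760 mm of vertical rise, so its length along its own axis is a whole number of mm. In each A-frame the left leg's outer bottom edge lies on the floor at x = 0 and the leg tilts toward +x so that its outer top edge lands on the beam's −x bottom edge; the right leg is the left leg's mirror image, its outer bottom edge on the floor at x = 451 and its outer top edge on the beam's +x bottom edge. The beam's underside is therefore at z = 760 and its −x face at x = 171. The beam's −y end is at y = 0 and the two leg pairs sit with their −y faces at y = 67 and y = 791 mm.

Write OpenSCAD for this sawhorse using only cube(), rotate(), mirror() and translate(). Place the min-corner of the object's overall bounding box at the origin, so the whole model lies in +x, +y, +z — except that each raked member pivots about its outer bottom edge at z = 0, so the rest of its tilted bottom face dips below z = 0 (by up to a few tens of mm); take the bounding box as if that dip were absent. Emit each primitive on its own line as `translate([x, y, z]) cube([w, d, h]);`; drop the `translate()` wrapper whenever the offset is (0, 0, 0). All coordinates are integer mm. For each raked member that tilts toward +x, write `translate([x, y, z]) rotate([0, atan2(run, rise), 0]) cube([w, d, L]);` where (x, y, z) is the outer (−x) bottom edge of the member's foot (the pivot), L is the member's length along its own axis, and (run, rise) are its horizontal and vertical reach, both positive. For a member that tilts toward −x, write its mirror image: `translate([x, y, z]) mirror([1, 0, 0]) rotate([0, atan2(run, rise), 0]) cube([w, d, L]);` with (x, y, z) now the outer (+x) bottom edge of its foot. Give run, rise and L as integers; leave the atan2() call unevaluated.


translate([171, 0, 760]) cube([109, 898, 75]);
translate([0, 67, 0]) rotate([0, atan2(171, 760), 0]) cube([29, 40, 779]);
translate([451, 67, 0]) mirror([1, 0, 0]) rotate([0, atan2(171, 760), 0]) cube([29, 40, 779]);
translate([0, 791, 0]) rotate([0, atan2(171, 760), 0]) cube([29, 40, 779]);
translate([451, 791, 0]) mirror([1, 0, 0]) rotate([0, atan2(171, 760), 0]) cube([29, 40, 779]);


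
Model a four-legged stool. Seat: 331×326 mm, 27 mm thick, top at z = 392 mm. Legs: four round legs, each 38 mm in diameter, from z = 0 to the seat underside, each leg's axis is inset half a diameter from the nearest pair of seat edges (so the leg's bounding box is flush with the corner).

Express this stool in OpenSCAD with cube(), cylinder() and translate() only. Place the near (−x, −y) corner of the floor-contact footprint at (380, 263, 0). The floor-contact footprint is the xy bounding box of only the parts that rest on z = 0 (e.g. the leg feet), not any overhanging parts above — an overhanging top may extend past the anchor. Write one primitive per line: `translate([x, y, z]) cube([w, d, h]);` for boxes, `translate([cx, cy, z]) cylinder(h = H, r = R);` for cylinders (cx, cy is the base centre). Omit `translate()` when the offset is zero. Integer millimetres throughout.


translate([380, 263, 365]) cube([331, 326, 27]);
translate([399, 282, 0]) cylinder(h = 365, r = 19);
translate([692, 282, 0]) cylinder(h = 365, r = 19);
translate([399, 570, 0]) cylinder(h = 365, r = 19);
translate([692, 570, 0]) cylinder(h = 365, r = 19);


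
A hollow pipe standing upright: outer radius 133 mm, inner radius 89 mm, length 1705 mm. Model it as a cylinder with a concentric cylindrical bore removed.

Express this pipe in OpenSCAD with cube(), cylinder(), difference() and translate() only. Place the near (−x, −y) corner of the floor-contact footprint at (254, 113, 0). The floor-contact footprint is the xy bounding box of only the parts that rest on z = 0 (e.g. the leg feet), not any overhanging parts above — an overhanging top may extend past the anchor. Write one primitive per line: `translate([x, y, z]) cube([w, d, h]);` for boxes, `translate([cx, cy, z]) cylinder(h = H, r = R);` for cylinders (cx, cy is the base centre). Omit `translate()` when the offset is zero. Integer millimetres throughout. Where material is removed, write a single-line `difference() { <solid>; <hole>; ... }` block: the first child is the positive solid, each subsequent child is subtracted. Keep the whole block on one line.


difference() { translate([387, 246, 0]) cylinder(h = 1705, r = 133); translate([387, 246, 0]) cylinder(h = 1705, r = 89); }


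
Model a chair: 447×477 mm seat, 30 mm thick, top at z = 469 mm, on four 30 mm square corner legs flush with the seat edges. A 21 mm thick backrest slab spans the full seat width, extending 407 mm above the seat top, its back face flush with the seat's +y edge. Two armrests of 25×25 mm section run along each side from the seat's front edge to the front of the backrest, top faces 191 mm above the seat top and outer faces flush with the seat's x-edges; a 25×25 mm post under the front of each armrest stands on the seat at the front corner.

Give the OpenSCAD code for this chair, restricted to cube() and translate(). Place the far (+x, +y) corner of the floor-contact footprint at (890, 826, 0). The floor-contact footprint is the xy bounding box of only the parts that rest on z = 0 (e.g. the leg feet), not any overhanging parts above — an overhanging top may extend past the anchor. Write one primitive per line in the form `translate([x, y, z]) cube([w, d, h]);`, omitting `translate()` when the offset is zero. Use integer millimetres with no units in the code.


translate([443, 349, 439]) cube([447, 477, 30]);
translate([443, 349, 0]) cube([30, 30, 439]);
translate([860, 349, 0]) cube([30, 30, 439]);
translate([443, 796, 0]) cube([30, 30, 439]);
translate([860, 796, 0]) cube([30, 30, 439]);
translate([443, 805, 469]) cube([447, 21, 407]);
translate([443, 349, 635]) cube([25, 456, 25]);
translate([865, 349, 635]) cube([25, 456, 25]);
translate([443, 349, 469]) cube([25, 25, 166]);
translate([865, 349, 469]) cube([25, 25, 166]);


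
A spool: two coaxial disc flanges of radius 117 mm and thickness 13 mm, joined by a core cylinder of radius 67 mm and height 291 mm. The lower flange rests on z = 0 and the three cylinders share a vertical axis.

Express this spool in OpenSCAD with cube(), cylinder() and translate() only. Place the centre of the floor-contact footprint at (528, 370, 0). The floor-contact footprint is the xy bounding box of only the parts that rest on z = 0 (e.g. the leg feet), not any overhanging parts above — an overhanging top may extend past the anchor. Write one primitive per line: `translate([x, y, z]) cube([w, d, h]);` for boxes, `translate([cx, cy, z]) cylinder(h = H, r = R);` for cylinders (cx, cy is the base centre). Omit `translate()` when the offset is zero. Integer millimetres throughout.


translate([528, 370, 0]) cylinder(h = 13, r = 117);
translate([528, 370, 13]) cylinder(h = 291, r = 67);
translate([528, 370, 304]) cylinder(h = 13, r = 117);


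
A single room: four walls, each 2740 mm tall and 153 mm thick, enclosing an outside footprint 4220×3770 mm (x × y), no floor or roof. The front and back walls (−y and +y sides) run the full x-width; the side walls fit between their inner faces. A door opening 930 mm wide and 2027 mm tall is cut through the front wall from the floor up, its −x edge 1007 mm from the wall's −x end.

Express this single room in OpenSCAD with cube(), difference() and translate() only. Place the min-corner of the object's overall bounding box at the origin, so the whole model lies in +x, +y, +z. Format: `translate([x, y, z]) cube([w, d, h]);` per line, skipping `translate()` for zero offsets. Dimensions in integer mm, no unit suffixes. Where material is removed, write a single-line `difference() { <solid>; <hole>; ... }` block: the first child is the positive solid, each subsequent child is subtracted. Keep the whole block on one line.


difference() { cube([4220, 153, 2740]); translate([1007, 0, 0]) cube([930, 153, 2027]); }
translate([0, 3617, 0]) cube([4220, 153, 2740]);
translate([0, 153, 0]) cube([153, 3464, 2740]);
translate([4067, 153, 0]) cube([153, 3464, 2740]);


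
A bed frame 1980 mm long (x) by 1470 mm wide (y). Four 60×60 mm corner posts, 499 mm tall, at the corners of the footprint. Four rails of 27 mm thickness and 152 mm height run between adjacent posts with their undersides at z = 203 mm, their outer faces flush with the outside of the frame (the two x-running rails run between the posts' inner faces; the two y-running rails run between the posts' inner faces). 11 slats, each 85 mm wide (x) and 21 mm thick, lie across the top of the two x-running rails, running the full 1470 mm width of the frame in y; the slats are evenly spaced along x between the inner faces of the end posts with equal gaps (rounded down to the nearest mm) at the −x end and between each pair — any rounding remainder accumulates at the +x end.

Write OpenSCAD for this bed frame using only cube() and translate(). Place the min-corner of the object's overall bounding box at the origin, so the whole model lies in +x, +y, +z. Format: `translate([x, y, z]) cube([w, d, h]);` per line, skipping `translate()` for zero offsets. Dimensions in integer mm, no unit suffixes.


// slat z = rail_z + rail_h = 203 + 152 = 355
// slat gap = ⌊(1860 − 11·85) / 12⌋ = 77
cube([60, 60, 499]);
translate([0, 1410, 0]) cube([60, 60, 499]);
translate([1920, 0, 0]) cube([60, 60, 499]);
translate([1920, 1410, 0]) cube([60, 60, 499]);
translate([60, 0, 203]) cube([1860, 27, 152]);
translate([60, 1443, 203]) cube([1860, 27, 152]);
translate([0, 60, 203]) cube([27, 1350, 152]);
translate([1953, 60, 203]) cube([27, 1350, 152]);
translate([137, 0, 355]) cube([85, 1470, 21]);
translate([299, 0, 355]) cube([85, 1470, 21]);
translate([461, 0, 355]) cube([85, 1470, 21]);
translate([623, 0, 355]) cube([85, 1470, 21]);
translate([785, 0, 355]) cube([85, 1470, 21]);
translate([947, 0, 355]) cube([85, 1470, 21]);
translate([1109, 0, 355]) cube([85, 1470, 21]);
translate([1271, 0, 355]) cube([85, 1470, 21]);
translate([1433, 0, 355]) cube([85, 1470, 21]);
translate([1595, 0, 355]) cube([85, 1470, 21]);
translate([1757, 0, 355]) cube([85, 1470, 21]);


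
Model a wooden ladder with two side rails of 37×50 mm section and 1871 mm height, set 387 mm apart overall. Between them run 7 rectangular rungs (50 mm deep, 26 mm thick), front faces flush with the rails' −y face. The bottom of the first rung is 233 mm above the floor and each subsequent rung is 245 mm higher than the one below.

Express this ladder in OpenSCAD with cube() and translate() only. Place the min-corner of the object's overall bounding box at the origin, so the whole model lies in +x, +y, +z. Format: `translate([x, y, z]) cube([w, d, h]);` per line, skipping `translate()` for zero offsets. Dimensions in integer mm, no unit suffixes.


cube([37, 50, 1871]);
translate([350, 0, 0]) cube([37, 50, 1871]);
translate([37, 0, 233]) cube([313, 50, 26]);
translate([37, 0, 478]) cube([313, 50, 26]);
translate([37, 0, 723]) cube([313, 50, 26]);
translate([37, 0, 968]) cube([313, 50, 26]);
translate([37, 0, 1213]) cube([313, 50, 26]);
translate([37, 0, 1458]) cube([313, 50, 26]);
translate([37, 0, 1703]) cube([313, 50, 26]);


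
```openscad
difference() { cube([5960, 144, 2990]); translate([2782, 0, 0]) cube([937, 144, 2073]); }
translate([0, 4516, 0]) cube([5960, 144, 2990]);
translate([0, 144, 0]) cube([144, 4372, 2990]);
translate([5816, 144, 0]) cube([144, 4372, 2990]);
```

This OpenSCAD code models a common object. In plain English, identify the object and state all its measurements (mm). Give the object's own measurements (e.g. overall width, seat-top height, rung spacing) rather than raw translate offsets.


A single room: four walls, each 2990 mm tall and 144 mm thick, enclosing an outside footprint 5960×4660 mm (x × y), no floor or roof. The front and back walls (−y and +y sides) run the full x-width; the side walls fit between their inner faces. A door opening 937 mm wide and 2073 mm tall is cut through the front wall from the floor up, its −x edge 2782 mm from the wall's −x end.


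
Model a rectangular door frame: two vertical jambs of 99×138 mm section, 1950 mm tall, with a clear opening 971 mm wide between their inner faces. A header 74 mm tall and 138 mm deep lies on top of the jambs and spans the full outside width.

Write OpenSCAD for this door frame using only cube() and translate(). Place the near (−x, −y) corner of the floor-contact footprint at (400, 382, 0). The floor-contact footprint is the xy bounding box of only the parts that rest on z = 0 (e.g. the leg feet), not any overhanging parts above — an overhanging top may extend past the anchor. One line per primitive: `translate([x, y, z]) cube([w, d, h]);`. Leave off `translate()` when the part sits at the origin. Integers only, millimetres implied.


translate([400, 382, 0]) cube([99, 138, 1950]);
translate([1470, 382, 0]) cube([99, 138, 1950]);
translate([400, 382, 1950]) cube([1169, 138, 74]);


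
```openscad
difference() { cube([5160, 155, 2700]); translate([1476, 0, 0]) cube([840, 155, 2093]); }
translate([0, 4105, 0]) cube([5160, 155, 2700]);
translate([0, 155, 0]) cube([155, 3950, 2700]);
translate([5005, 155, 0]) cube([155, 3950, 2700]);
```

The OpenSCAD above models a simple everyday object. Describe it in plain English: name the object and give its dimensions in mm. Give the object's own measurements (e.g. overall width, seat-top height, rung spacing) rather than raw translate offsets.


A single room: four walls, each 2700 mm tall and 155 mm thick, enclosing an outside footprint 5160×4260 mm (x × y), no floor or roof. The front and back walls (−y and +y sides) run the full x-width; the side walls fit between their inner faces. A door opening 840 mm wide and 2093 mm tall is cut through the front wall from the floor up, its −x edge 1476 mm from the wall's −x end.


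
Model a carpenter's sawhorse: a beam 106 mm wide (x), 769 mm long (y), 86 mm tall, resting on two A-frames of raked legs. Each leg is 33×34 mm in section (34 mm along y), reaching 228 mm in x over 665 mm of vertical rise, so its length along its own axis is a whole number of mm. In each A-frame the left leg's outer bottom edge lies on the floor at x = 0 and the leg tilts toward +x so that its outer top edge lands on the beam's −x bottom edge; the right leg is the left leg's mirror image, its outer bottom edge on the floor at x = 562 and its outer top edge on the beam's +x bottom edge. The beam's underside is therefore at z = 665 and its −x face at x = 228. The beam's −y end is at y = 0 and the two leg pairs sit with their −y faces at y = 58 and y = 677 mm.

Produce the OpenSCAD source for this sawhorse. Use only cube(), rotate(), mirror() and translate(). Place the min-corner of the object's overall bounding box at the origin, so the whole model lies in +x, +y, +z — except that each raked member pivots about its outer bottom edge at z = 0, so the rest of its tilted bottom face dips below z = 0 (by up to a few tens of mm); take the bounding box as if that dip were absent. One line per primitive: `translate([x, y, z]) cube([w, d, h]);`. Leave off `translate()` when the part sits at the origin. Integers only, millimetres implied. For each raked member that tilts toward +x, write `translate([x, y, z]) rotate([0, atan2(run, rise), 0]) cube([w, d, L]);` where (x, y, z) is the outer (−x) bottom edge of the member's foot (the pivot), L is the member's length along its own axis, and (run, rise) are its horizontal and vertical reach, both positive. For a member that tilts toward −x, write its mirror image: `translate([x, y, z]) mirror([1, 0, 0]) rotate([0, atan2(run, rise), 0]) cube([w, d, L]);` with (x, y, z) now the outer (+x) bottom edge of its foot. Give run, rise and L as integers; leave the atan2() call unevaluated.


// leg length = √(228² + 665²) = 703
// right-leg outer foot x = 2·228 + 106 = 562
// beam min-corner = (228, 0, 665)
translate([228, 0, 665]) cube([106, 769, 86]);
translate([0, 58, 0]) rotate([0, atan2(228, 665), 0]) cube([33, 34, 703]);
translate([562, 58, 0]) mirror([1, 0, 0]) rotate([0, atan2(228, 665), 0]) cube([33, 34, 703]);
translate([0, 677, 0]) rotate([0, atan2(228, 665), 0]) cube([33, 34, 703]);
translate([562, 677, 0]) mirror([1, 0, 0]) rotate([0, atan2(228, 665), 0]) cube([33, 34, 703]);


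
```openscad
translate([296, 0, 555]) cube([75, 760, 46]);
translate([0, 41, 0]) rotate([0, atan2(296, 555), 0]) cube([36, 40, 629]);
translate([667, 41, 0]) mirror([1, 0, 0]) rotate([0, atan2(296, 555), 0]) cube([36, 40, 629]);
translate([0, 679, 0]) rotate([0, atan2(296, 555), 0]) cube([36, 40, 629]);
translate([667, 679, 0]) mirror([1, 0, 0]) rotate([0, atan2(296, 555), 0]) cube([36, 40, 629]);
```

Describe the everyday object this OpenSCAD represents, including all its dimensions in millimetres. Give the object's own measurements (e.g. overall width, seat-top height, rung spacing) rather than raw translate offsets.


A sawhorse. A 75×760×46 mm beam (x, y, z) sits on two A-frame leg pairs. Each pair is two raked legs of 36×40 mm section (40 mm along y) splaying symmetrically in x. Each leg rises 555 mm vertically over 296 mm of horizontal reach and is 629 mm long along its own axis. Every leg's outer bottom edge rests on the floor and its outer top edge meets a bottom edge of the beam — the left legs (tilting toward +x) meet the beam's −x bottom edge, the right legs (their mirror images, tilting toward −x) meet its +x bottom edge — so the leg tops tuck under the beam, the beam's underside is 555 mm above the floor, and the feet are 667 mm apart outside-to-outside with the beam centred between them. The two leg pairs are set in 41 mm from either end of the beam.


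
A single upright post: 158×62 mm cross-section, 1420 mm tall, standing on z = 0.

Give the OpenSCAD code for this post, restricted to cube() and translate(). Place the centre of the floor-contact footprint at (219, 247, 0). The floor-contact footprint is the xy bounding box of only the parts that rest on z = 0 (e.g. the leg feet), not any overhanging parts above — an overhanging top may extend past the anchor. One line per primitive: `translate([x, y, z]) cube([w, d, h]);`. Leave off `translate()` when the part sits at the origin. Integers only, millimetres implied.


translate([140, 216, 0]) cube([158, 62, 1420]);


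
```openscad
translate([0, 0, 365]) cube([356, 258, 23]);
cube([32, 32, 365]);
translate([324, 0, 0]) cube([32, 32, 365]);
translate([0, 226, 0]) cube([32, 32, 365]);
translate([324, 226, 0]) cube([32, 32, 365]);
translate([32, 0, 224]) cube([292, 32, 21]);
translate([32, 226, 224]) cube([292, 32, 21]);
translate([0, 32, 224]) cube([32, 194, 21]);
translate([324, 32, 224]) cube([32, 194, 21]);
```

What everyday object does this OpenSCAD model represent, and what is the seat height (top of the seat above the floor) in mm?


A stool. The seat height is 388 mm.

A 356×258×23 slab at z = 365 on four corner posts — a stool. The seat top is 365 + 23 = 388 mm.


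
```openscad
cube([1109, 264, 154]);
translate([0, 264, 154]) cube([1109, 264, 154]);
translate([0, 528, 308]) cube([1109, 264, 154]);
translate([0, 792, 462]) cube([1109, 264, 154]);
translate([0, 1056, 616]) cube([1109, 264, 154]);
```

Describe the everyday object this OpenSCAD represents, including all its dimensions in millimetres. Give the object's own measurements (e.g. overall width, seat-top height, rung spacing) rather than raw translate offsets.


A straight staircase of 5 solid steps. Each step is 1109 mm wide (x), 264 mm deep (y, the going) and 154 mm tall (the rise). The first step rests on the floor; each subsequent step sits one going further in +y and one rise higher in +z, directly behind and above the previous step with no overlap.


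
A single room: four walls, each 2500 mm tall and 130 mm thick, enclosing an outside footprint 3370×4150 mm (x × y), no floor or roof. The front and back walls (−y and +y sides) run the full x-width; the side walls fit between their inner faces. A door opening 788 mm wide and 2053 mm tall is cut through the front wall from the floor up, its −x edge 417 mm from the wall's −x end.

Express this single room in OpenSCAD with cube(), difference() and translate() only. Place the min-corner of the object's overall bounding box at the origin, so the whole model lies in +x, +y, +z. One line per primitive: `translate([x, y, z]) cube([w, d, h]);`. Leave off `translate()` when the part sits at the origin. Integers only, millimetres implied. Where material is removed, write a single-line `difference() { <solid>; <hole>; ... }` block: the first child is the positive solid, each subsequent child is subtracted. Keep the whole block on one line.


difference() { cube([3370, 130, 2500]); translate([417, 0, 0]) cube([788, 130, 2053]); }
translate([0, 4020, 0]) cube([3370, 130, 2500]);
translate([0, 130, 0]) cube([130, 3890, 2500]);
translate([3240, 130, 0]) cube([130, 3890, 2500]);


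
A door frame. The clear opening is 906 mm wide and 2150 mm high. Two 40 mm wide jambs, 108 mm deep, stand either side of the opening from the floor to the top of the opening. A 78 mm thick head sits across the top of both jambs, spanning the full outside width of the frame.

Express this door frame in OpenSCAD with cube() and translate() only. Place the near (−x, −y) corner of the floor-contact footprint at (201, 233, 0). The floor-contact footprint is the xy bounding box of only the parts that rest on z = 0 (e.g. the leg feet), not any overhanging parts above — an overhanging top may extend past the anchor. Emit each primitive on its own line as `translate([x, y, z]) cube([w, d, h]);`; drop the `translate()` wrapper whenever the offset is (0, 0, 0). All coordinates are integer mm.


translate([201, 233, 0]) cube([40, 108, 2150]);
translate([1147, 233, 0]) cube([40, 108, 2150]);
translate([201, 233, 2150]) cube([986, 108, 78]);


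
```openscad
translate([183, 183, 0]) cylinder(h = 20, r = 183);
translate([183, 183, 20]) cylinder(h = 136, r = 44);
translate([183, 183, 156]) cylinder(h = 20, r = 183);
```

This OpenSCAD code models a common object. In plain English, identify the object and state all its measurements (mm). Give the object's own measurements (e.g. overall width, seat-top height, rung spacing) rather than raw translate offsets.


A spool: two coaxial disc flanges of radius 183 mm and thickness 20 mm, joined by a core cylinder of radius 44 mm and height 136 mm. The lower flange rests on z = 0 and the three cylinders share a vertical axis.


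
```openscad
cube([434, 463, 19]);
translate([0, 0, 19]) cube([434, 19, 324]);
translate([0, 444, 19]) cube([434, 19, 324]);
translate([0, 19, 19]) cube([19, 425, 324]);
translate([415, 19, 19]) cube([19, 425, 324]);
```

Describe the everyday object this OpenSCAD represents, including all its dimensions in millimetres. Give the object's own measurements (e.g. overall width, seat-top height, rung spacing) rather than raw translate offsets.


An open-topped rectangular box: outside dimensions 434×463×343 mm, with a uniform wall and base thickness of 19 mm. The base is a full 434×463 slab on the floor; four walls sit on top of the base. The front and back walls (the −y and +y sides) span the full width; the two side walls fit between them.


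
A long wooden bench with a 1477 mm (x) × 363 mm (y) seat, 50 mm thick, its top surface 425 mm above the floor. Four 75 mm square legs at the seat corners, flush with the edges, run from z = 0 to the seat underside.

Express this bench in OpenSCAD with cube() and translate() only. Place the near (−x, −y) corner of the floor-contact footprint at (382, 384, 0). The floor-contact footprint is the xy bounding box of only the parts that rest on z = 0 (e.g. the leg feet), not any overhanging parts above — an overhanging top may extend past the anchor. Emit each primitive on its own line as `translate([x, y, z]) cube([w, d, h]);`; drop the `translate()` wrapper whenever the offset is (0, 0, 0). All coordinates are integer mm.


// leg_h = 425 − 50 = 375
translate([382, 384, 375]) cube([1477, 363, 50]);
translate([382, 384, 0]) cube([75, 75, 375]);
translate([382, 672, 0]) cube([75, 75, 375]);
translate([1784, 384, 0]) cube([75, 75, 375]);
translate([1784, 672, 0]) cube([75, 75, 375]);


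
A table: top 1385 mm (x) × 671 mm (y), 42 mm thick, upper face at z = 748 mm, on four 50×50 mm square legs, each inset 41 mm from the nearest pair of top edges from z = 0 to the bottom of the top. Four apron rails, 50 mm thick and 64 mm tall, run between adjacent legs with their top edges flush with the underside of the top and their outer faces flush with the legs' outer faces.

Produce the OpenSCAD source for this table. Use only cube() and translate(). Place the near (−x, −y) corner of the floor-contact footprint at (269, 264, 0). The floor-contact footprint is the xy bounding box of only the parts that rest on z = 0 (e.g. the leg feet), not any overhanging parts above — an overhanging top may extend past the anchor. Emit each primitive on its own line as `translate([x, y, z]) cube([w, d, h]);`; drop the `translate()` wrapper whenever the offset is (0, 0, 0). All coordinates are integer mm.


translate([228, 223, 706]) cube([1385, 671, 42]);
translate([269, 264, 0]) cube([50, 50, 706]);
translate([1522, 264, 0]) cube([50, 50, 706]);
translate([269, 803, 0]) cube([50, 50, 706]);
translate([1522, 803, 0]) cube([50, 50, 706]);
translate([319, 264, 642]) cube([1203, 50, 64]);
translate([319, 803, 642]) cube([1203, 50, 64]);
translate([269, 314, 642]) cube([50, 489, 64]);
translate([1522, 314, 642]) cube([50, 489, 64]);


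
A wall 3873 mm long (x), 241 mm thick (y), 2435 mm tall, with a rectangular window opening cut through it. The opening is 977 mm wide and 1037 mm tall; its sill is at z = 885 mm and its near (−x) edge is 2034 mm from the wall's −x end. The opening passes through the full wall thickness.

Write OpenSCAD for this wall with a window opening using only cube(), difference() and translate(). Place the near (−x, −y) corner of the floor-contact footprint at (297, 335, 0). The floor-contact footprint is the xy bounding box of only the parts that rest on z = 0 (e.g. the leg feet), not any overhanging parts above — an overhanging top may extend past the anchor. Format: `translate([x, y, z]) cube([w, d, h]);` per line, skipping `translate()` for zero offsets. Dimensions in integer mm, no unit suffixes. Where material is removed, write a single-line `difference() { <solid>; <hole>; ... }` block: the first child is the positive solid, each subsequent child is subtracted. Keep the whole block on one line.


difference() { translate([297, 335, 0]) cube([3873, 241, 2435]); translate([2331, 335, 885]) cube([977, 241, 1037]); }


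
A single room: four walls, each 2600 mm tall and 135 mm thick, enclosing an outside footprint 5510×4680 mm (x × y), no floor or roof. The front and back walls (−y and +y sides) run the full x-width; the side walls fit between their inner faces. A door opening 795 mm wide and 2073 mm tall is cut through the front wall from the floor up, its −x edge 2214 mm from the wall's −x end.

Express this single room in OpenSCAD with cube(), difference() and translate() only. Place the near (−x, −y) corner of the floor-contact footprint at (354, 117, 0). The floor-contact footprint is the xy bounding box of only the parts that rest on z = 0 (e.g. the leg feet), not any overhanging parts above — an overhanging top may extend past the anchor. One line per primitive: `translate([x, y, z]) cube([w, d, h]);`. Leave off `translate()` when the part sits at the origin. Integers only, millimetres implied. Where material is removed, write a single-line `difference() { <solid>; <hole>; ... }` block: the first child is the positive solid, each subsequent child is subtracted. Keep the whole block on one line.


difference() { translate([354, 117, 0]) cube([5510, 135, 2600]); translate([2568, 117, 0]) cube([795, 135, 2073]); }
translate([354, 4662, 0]) cube([5510, 135, 2600]);
translate([354, 252, 0]) cube([135, 4410, 2600]);
translate([5729, 252, 0]) cube([135, 4410, 2600]);


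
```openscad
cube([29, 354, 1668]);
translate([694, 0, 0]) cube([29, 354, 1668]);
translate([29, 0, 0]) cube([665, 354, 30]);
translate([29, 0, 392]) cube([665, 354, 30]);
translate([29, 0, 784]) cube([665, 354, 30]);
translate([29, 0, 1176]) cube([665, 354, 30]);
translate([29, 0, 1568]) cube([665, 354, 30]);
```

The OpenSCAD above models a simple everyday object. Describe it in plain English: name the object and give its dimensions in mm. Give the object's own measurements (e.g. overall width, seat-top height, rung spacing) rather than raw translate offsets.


An open bookshelf. Two side panels, each 29 mm thick, 354 mm deep and 1668 mm tall, stand 723 mm apart (outside-to-outside). Between them sit 5 shelves, each 30 mm thick and 354 mm deep, spanning the full gap between the sides. The bottom shelf rests on the floor (its underside at z = 0) and the clear gap between one shelf's top and the next shelf's underside is 362 mm.


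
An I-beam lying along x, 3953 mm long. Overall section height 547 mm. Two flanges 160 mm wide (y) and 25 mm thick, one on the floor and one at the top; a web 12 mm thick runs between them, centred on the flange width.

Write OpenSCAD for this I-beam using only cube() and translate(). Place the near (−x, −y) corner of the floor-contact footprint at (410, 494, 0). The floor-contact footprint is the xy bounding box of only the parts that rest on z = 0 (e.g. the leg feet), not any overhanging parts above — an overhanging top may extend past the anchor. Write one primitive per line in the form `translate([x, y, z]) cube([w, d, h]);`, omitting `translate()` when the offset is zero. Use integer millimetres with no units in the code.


translate([410, 494, 0]) cube([3953, 160, 25]);
translate([410, 568, 25]) cube([3953, 12, 497]);
translate([410, 494, 522]) cube([3953, 160, 25]);


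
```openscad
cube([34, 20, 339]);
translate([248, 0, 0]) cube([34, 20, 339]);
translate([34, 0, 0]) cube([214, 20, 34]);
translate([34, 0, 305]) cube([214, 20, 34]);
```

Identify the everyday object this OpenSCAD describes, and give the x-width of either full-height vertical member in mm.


A picture frame. The border width is 34 mm.

Four thin pieces enclosing a rectangular opening — a picture frame. The two full-height stiles are 339 mm tall; the top rail sits at z = 305 and is 34 mm tall, so the border above the opening is 339 − 305 = 34 mm, matching the stile x-width.


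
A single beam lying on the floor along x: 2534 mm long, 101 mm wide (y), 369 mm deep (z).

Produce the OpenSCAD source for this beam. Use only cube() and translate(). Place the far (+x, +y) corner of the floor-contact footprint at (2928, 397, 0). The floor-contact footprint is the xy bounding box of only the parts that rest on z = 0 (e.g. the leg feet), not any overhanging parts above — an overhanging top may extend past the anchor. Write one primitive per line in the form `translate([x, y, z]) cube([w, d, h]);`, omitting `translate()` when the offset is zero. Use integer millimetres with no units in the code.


translate([394, 296, 0]) cube([2534, 101, 369]);


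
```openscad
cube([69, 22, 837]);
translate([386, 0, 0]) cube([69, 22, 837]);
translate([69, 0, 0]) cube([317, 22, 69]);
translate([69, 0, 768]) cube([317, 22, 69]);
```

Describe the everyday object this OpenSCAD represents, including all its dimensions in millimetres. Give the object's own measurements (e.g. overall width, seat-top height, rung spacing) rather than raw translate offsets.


A rectangular picture frame lying in the x–z plane (depth along y). The opening is 317 mm wide (x) by 699 mm tall (z), surrounded by a border 69 mm wide on all four sides. The frame is 22 mm deep and is made of two full-height vertical stiles with two horizontal rails fitted between them.


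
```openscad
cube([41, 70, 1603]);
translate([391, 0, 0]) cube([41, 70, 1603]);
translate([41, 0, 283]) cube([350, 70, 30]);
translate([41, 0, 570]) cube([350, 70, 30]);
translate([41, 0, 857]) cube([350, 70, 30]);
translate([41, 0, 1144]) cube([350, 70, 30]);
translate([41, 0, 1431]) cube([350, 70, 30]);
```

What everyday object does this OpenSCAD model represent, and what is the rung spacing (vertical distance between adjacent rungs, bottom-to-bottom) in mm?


A ladder. The rung spacing is 287 mm.

Two tall 41×70 posts with 5 short bars between them — a ladder. Adjacent rungs sit at z = 283 and z = 570, so the spacing is 570 − 283 = 287 mm.


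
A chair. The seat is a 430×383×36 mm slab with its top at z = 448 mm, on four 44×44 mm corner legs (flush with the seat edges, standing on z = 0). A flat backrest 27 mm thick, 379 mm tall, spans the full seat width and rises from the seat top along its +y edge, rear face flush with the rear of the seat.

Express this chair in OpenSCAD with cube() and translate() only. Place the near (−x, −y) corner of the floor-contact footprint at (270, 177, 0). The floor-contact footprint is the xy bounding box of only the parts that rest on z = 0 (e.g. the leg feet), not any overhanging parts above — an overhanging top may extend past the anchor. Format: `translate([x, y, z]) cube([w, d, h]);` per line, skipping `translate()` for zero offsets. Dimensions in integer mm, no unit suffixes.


translate([270, 177, 412]) cube([430, 383, 36]);
translate([270, 177, 0]) cube([44, 44, 412]);
translate([656, 177, 0]) cube([44, 44, 412]);
translate([270, 516, 0]) cube([44, 44, 412]);
translate([656, 516, 0]) cube([44, 44, 412]);
translate([270, 533, 448]) cube([430, 27, 379]);


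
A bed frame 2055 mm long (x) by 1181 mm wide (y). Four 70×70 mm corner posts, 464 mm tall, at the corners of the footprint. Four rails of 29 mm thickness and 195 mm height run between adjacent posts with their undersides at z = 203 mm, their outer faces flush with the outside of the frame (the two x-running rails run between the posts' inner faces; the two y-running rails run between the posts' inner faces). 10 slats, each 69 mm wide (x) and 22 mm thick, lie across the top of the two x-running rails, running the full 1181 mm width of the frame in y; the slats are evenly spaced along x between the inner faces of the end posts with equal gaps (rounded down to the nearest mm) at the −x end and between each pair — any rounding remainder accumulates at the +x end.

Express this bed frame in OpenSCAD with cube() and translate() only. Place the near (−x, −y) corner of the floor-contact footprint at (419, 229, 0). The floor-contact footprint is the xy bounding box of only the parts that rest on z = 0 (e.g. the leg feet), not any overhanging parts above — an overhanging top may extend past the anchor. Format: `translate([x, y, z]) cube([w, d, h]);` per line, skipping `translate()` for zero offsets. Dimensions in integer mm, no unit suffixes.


translate([419, 229, 0]) cube([70, 70, 464]);
translate([419, 1340, 0]) cube([70, 70, 464]);
translate([2404, 229, 0]) cube([70, 70, 464]);
translate([2404, 1340, 0]) cube([70, 70, 464]);
translate([489, 229, 203]) cube([1915, 29, 195]);
translate([489, 1381, 203]) cube([1915, 29, 195]);
translate([419, 299, 203]) cube([29, 1041, 195]);
translate([2445, 299, 203]) cube([29, 1041, 195]);
translate([600, 229, 398]) cube([69, 1181, 22]);
translate([780, 229, 398]) cube([69, 1181, 22]);
translate([960, 229, 398]) cube([69, 1181, 22]);
translate([1140, 229, 398]) cube([69, 1181, 22]);
translate([1320, 229, 398]) cube([69, 1181, 22]);
translate([1500, 229, 398]) cube([69, 1181, 22]);
translate([1680, 229, 398]) cube([69, 1181, 22]);
translate([1860, 229, 398]) cube([69, 1181, 22]);
translate([2040, 229, 398]) cube([69, 1181, 22]);
translate([2220, 229, 398]) cube([69, 1181, 22]);
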